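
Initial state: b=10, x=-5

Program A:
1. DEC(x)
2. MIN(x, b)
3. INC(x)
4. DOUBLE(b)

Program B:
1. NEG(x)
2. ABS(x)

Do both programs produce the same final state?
No

Program A final state: b=20, x=-5
Program B final state: b=10, x=5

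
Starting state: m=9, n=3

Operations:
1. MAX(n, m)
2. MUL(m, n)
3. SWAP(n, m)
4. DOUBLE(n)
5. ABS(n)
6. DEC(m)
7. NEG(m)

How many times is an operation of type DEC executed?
1

Counting DEC operations:
Step 6: DEC(m) ← DEC
Total: 1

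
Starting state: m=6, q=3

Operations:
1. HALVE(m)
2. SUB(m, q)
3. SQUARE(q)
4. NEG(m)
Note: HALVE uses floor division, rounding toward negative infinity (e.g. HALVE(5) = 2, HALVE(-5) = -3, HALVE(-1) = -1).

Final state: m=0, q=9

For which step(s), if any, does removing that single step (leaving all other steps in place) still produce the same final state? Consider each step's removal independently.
Step(s) 4

Testing removal of each single step:
Without step 1: final = m=-3, q=9 (different)
Without step 2: final = m=-3, q=9 (different)
Without step 3: final = m=0, q=3 (different)
Without step 4: final = m=0, q=9 (same)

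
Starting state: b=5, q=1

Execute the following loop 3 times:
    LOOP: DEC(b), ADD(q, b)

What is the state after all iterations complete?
b=2, q=10

Iteration trace:
Start: b=5, q=1
After iteration 1: b=4, q=5
After iteration 2: b=3, q=8
After iteration 3: b=2, q=10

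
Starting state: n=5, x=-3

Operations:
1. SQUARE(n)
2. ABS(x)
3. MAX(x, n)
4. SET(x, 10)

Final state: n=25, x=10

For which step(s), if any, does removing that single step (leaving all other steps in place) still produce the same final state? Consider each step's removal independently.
Step(s) 2, 3

Testing removal of each single step:
Without step 1: final = n=5, x=10 (different)
Without step 2: final = n=25, x=10 (same)
Without step 3: final = n=25, x=10 (same)
Without step 4: final = n=25, x=25 (different)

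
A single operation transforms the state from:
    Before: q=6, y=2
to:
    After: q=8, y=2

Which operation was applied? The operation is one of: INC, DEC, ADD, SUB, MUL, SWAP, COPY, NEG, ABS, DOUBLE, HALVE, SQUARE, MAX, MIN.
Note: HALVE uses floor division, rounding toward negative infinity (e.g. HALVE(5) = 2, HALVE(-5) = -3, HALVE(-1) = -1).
ADD(q, y)

Analyzing the change:
Before: q=6, y=2
After: q=8, y=2
Variable q changed from 6 to 8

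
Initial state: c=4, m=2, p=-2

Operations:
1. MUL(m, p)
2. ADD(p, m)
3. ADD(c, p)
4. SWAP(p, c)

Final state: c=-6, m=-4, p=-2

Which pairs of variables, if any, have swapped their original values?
None

Comparing initial and final values:
m: 2 → -4
c: 4 → -6
p: -2 → -2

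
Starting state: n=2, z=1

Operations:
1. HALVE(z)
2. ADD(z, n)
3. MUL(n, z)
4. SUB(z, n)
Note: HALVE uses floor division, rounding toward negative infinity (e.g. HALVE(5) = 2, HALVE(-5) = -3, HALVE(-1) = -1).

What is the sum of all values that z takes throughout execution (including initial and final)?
3

Values of z at each step:
Initial: z = 1
After step 1: z = 0
After step 2: z = 2
After step 3: z = 2
After step 4: z = -2
Sum = 1 + 0 + 2 + 2 + -2 = 3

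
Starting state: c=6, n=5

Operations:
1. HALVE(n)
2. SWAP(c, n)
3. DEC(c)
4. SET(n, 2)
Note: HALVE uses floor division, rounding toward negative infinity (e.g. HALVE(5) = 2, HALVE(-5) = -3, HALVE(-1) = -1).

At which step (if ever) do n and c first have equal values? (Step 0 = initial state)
Never

n and c never become equal during execution.

Comparing values at each step:
Initial: n=5, c=6
After step 1: n=2, c=6
After step 2: n=6, c=2
After step 3: n=6, c=1
After step 4: n=2, c=1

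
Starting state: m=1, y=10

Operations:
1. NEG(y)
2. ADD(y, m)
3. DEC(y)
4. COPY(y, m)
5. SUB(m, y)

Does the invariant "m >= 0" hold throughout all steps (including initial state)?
Yes

The invariant holds at every step.

State at each step:
Initial: m=1, y=10
After step 1: m=1, y=-10
After step 2: m=1, y=-9
After step 3: m=1, y=-10
After step 4: m=1, y=1
After step 5: m=0, y=1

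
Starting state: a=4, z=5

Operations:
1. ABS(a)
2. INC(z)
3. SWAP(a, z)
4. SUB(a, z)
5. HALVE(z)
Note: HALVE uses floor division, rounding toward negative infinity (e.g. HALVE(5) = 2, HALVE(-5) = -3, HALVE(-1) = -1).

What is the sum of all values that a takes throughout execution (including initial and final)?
22

Values of a at each step:
Initial: a = 4
After step 1: a = 4
After step 2: a = 4
After step 3: a = 6
After step 4: a = 2
After step 5: a = 2
Sum = 4 + 4 + 4 + 6 + 2 + 2 = 22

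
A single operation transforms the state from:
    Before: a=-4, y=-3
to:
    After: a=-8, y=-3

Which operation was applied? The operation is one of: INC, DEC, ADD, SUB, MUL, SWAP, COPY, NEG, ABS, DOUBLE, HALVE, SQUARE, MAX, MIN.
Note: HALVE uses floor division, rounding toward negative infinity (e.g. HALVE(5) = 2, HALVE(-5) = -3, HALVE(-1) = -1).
DOUBLE(a)

Analyzing the change:
Before: a=-4, y=-3
After: a=-8, y=-3
Variable a changed from -4 to -8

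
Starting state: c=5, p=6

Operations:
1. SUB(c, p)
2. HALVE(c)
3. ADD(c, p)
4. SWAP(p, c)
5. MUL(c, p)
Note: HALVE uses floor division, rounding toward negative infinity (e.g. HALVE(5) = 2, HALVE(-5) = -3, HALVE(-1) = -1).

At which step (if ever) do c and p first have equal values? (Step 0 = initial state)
Never

c and p never become equal during execution.

Comparing values at each step:
Initial: c=5, p=6
After step 1: c=-1, p=6
After step 2: c=-1, p=6
After step 3: c=5, p=6
After step 4: c=6, p=5
After step 5: c=30, p=5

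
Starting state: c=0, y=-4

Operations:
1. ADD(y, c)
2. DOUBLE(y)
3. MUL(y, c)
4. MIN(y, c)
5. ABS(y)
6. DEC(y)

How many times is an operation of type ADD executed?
1

Counting ADD operations:
Step 1: ADD(y, c) ← ADD
Total: 1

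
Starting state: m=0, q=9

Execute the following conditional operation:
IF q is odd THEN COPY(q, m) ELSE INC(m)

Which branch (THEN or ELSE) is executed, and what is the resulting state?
Branch: THEN, Final state: m=0, q=0

Evaluating condition: q is odd
Condition is True, so THEN branch executes
After COPY(q, m): m=0, q=0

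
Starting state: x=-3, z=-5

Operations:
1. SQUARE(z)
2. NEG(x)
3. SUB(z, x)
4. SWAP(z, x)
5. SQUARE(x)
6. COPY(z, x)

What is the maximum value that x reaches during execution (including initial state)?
484

Values of x at each step:
Initial: x = -3
After step 1: x = -3
After step 2: x = 3
After step 3: x = 3
After step 4: x = 22
After step 5: x = 484 ← maximum
After step 6: x = 484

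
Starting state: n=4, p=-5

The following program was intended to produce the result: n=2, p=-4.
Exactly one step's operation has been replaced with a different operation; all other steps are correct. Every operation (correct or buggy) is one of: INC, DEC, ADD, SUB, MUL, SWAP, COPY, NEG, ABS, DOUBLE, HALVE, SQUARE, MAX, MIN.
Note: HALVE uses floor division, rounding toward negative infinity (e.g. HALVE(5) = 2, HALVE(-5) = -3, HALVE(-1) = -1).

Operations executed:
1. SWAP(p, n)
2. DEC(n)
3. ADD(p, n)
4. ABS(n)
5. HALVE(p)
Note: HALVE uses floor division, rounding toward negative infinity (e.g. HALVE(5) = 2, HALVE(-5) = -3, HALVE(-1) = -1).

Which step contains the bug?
Step 1

Trace with buggy code:
Initial: n=4, p=-5
After step 1: n=-5, p=4
After step 2: n=-6, p=4
After step 3: n=-6, p=-2
After step 4: n=6, p=-2
After step 5: n=6, p=-1
Actual final n=6, p=-1 ≠ expected n=2, p=-4.
Step 1 is the only position where a single-operation replacement can produce the expected result.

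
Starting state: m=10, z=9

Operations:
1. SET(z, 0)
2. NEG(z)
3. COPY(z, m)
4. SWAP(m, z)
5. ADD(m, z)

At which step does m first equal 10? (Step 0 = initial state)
Step 0

Tracing m:
Initial: m = 10 ← first occurrence
After step 1: m = 10
After step 2: m = 10
After step 3: m = 10
After step 4: m = 10
After step 5: m = 20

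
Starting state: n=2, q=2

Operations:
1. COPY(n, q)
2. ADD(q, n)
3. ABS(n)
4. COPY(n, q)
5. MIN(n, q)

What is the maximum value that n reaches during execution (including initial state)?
4

Values of n at each step:
Initial: n = 2
After step 1: n = 2
After step 2: n = 2
After step 3: n = 2
After step 4: n = 4 ← maximum
After step 5: n = 4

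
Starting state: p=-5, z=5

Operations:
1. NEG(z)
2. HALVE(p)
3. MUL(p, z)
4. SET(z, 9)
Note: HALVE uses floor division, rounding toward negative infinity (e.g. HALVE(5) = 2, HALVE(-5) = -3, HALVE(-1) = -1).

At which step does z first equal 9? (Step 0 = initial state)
Step 4

Tracing z:
Initial: z = 5
After step 1: z = -5
After step 2: z = -5
After step 3: z = -5
After step 4: z = 9 ← first occurrence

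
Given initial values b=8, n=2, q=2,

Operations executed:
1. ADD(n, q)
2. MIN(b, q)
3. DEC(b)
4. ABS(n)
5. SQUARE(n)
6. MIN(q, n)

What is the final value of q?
q = 2

Tracing execution:
Step 1: ADD(n, q) → q = 2
Step 2: MIN(b, q) → q = 2
Step 3: DEC(b) → q = 2
Step 4: ABS(n) → q = 2
Step 5: SQUARE(n) → q = 2
Step 6: MIN(q, n) → q = 2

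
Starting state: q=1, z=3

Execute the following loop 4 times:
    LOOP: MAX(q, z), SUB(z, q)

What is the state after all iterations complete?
q=3, z=-9

Iteration trace:
Start: q=1, z=3
After iteration 1: q=3, z=0
After iteration 2: q=3, z=-3
After iteration 3: q=3, z=-6
After iteration 4: q=3, z=-9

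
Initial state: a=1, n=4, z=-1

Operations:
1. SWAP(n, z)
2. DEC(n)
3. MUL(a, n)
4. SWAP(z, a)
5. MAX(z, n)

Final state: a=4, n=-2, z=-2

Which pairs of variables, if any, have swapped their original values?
None

Comparing initial and final values:
a: 1 → 4
n: 4 → -2
z: -1 → -2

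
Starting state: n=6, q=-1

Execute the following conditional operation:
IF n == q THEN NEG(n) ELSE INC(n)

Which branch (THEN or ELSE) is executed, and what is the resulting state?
Branch: ELSE, Final state: n=7, q=-1

Evaluating condition: n == q
n = 6, q = -1
Condition is False, so ELSE branch executes
After INC(n): n=7, q=-1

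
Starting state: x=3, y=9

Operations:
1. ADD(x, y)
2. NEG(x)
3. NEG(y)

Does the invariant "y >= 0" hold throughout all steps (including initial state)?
No, violated after step 3

The invariant is violated after step 3.

State at each step:
Initial: x=3, y=9
After step 1: x=12, y=9
After step 2: x=-12, y=9
After step 3: x=-12, y=-9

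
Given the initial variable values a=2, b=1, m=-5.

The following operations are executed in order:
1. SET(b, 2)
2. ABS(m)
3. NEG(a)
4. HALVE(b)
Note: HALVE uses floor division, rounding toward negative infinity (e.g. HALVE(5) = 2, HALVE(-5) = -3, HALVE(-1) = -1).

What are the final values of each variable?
{a: -2, b: 1, m: 5}

Step-by-step execution:
Initial: a=2, b=1, m=-5
After step 1 (SET(b, 2)): a=2, b=2, m=-5
After step 2 (ABS(m)): a=2, b=2, m=5
After step 3 (NEG(a)): a=-2, b=2, m=5
After step 4 (HALVE(b)): a=-2, b=1, m=5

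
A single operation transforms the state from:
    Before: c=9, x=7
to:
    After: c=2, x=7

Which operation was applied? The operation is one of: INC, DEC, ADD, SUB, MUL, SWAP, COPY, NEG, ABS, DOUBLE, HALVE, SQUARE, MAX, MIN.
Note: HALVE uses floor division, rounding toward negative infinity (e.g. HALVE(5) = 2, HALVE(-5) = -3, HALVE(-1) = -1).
SUB(c, x)

Analyzing the change:
Before: c=9, x=7
After: c=2, x=7
Variable c changed from 9 to 2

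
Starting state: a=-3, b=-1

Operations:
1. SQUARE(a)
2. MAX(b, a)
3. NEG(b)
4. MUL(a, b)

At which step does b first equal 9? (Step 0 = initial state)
Step 2

Tracing b:
Initial: b = -1
After step 1: b = -1
After step 2: b = 9 ← first occurrence
After step 3: b = -9
After step 4: b = -9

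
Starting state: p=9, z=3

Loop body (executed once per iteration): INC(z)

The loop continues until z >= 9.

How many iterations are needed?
6

Tracing iterations:
Initial: p=9, z=3
After iteration 1: p=9, z=4
After iteration 2: p=9, z=5
After iteration 3: p=9, z=6
After iteration 4: p=9, z=7
After iteration 5: p=9, z=8
After iteration 6: p=9, z=9
z >= 9 now holds, so the loop exits after 6 iterations.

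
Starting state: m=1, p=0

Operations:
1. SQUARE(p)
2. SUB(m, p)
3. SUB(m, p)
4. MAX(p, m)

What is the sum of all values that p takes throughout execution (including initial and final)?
1

Values of p at each step:
Initial: p = 0
After step 1: p = 0
After step 2: p = 0
After step 3: p = 0
After step 4: p = 1
Sum = 0 + 0 + 0 + 0 + 1 = 1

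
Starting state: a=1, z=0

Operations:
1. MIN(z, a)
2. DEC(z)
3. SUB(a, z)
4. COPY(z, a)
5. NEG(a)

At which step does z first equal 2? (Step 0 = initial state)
Step 4

Tracing z:
Initial: z = 0
After step 1: z = 0
After step 2: z = -1
After step 3: z = -1
After step 4: z = 2 ← first occurrence
After step 5: z = 2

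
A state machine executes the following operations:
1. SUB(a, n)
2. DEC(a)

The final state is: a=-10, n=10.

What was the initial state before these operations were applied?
a=1, n=10

Working backwards:
Final state: a=-10, n=10
Before step 2 (DEC(a)): a=-9, n=10
Before step 1 (SUB(a, n)): a=1, n=10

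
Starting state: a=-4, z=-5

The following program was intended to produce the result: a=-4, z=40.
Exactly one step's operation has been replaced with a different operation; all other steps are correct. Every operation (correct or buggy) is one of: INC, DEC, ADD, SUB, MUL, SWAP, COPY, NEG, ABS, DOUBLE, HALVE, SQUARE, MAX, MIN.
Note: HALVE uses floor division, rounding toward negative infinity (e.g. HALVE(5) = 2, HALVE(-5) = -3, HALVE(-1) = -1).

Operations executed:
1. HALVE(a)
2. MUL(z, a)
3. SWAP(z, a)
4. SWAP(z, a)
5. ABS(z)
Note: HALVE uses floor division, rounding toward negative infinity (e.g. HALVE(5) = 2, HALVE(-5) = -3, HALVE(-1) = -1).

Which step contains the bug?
Step 1

Trace with buggy code:
Initial: a=-4, z=-5
After step 1: a=-2, z=-5
After step 2: a=-2, z=10
After step 3: a=10, z=-2
After step 4: a=-2, z=10
After step 5: a=-2, z=10
Actual final a=-2, z=10 ≠ expected a=-4, z=40.
Step 1 is the only position where a single-operation replacement can produce the expected result.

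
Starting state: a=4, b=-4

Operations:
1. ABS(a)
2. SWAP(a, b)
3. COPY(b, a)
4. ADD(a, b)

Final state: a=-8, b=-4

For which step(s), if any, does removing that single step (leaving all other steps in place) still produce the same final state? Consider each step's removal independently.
Step(s) 1

Testing removal of each single step:
Without step 1: final = a=-8, b=-4 (same)
Without step 2: final = a=8, b=4 (different)
Without step 3: final = a=0, b=4 (different)
Without step 4: final = a=-4, b=-4 (different)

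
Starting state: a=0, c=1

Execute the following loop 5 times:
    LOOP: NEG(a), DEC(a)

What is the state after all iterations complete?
a=-1, c=1

Iteration trace:
Start: a=0, c=1
After iteration 1: a=-1, c=1
After iteration 2: a=0, c=1
After iteration 3: a=-1, c=1
After iteration 4: a=0, c=1
After iteration 5: a=-1, c=1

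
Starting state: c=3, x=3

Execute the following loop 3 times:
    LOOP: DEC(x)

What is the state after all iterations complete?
c=3, x=0

Iteration trace:
Start: c=3, x=3
After iteration 1: c=3, x=2
After iteration 2: c=3, x=1
After iteration 3: c=3, x=0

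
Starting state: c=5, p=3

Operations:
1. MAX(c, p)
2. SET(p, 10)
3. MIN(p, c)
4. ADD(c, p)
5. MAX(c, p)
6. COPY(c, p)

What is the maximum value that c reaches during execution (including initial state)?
10

Values of c at each step:
Initial: c = 5
After step 1: c = 5
After step 2: c = 5
After step 3: c = 5
After step 4: c = 10 ← maximum
After step 5: c = 10
After step 6: c = 5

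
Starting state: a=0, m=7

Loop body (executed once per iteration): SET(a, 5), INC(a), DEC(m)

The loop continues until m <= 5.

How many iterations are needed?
2

Tracing iterations:
Initial: a=0, m=7
After iteration 1: a=6, m=6
After iteration 2: a=6, m=5
m <= 5 now holds, so the loop exits after 2 iterations.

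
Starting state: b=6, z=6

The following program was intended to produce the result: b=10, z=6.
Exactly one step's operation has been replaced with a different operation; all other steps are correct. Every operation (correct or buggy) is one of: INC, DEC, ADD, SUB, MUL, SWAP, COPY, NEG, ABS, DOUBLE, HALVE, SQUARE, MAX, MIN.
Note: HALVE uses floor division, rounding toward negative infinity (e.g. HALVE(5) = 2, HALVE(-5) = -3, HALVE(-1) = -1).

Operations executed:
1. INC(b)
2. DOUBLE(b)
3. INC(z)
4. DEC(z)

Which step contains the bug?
Step 1

Trace with buggy code:
Initial: b=6, z=6
After step 1: b=7, z=6
After step 2: b=14, z=6
After step 3: b=14, z=7
After step 4: b=14, z=6
Actual final b=14, z=6 ≠ expected b=10, z=6.
Step 1 is the only position where a single-operation replacement can produce the expected result.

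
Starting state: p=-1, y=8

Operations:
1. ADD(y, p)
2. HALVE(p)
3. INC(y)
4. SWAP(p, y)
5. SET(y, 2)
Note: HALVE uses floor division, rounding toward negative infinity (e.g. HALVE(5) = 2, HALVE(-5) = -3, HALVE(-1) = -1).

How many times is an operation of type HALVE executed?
1

Counting HALVE operations:
Step 2: HALVE(p) ← HALVE
Total: 1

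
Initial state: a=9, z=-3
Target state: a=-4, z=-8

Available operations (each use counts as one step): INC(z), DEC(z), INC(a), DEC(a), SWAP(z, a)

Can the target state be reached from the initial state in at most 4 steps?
No

The target state cannot be reached within 4 steps.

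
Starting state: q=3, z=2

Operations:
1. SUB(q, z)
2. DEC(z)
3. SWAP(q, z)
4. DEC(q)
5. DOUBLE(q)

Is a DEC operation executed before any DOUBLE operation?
Yes

First DEC: step 2
First DOUBLE: step 5
Since 2 < 5, DEC comes first.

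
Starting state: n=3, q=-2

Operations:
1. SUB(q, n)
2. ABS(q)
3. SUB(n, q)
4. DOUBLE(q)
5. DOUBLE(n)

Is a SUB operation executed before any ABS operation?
Yes

First SUB: step 1
First ABS: step 2
Since 1 < 2, SUB comes first.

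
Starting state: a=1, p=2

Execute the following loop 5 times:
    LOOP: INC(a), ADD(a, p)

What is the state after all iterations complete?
a=16, p=2

Iteration trace:
Start: a=1, p=2
After iteration 1: a=4, p=2
After iteration 2: a=7, p=2
After iteration 3: a=10, p=2
After iteration 4: a=13, p=2
After iteration 5: a=16, p=2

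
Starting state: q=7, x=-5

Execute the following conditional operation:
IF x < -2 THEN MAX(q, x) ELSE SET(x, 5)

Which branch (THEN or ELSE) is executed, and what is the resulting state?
Branch: THEN, Final state: q=7, x=-5

Evaluating condition: x < -2
x = -5
Condition is True, so THEN branch executes
After MAX(q, x): q=7, x=-5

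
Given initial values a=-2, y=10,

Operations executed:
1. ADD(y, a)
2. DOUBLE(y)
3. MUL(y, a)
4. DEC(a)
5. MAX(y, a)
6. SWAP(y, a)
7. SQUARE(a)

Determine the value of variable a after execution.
a = 9

Tracing execution:
Step 1: ADD(y, a) → a = -2
Step 2: DOUBLE(y) → a = -2
Step 3: MUL(y, a) → a = -2
Step 4: DEC(a) → a = -3
Step 5: MAX(y, a) → a = -3
Step 6: SWAP(y, a) → a = -3
Step 7: SQUARE(a) → a = 9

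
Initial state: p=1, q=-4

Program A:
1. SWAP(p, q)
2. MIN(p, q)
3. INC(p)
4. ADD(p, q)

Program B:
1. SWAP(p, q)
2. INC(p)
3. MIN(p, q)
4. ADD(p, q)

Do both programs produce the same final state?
Yes

Program A final state: p=-2, q=1
Program B final state: p=-2, q=1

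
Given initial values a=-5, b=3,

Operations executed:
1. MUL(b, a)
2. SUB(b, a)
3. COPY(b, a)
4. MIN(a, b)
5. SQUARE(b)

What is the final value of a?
a = -5

Tracing execution:
Step 1: MUL(b, a) → a = -5
Step 2: SUB(b, a) → a = -5
Step 3: COPY(b, a) → a = -5
Step 4: MIN(a, b) → a = -5
Step 5: SQUARE(b) → a = -5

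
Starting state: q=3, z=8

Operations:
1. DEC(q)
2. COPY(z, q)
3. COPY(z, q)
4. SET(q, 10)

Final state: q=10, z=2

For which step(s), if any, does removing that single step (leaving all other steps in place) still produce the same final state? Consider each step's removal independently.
Step(s) 2, 3

Testing removal of each single step:
Without step 1: final = q=10, z=3 (different)
Without step 2: final = q=10, z=2 (same)
Without step 3: final = q=10, z=2 (same)
Without step 4: final = q=2, z=2 (different)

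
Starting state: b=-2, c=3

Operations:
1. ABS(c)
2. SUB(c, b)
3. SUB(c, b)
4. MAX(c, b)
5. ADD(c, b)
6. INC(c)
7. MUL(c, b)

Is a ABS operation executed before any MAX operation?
Yes

First ABS: step 1
First MAX: step 4
Since 1 < 4, ABS comes first.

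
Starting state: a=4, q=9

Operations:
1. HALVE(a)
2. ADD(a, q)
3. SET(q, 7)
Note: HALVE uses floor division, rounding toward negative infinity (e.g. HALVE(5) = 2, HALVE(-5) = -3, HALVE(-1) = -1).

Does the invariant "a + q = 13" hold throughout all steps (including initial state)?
No, violated after step 1

The invariant is violated after step 1.

State at each step:
Initial: a=4, q=9
After step 1: a=2, q=9
After step 2: a=11, q=9
After step 3: a=11, q=7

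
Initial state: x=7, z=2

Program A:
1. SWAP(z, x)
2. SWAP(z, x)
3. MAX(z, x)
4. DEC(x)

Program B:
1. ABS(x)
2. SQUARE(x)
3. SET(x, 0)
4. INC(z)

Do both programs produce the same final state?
No

Program A final state: x=6, z=7
Program B final state: x=0, z=3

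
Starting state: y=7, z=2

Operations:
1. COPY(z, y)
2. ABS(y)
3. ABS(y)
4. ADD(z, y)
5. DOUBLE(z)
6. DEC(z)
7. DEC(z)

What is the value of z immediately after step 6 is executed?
z = 27

Tracing z through execution:
Initial: z = 2
After step 1 (COPY(z, y)): z = 7
After step 2 (ABS(y)): z = 7
After step 3 (ABS(y)): z = 7
After step 4 (ADD(z, y)): z = 14
After step 5 (DOUBLE(z)): z = 28
After step 6 (DEC(z)): z = 27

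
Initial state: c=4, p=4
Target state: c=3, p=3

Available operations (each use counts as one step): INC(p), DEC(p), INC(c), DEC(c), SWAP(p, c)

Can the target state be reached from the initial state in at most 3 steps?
Yes

Path (2 steps): DEC(p) → DEC(c)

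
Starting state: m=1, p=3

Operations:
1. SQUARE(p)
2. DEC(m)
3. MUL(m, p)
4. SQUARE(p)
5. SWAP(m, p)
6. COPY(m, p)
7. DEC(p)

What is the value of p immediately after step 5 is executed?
p = 0

Tracing p through execution:
Initial: p = 3
After step 1 (SQUARE(p)): p = 9
After step 2 (DEC(m)): p = 9
After step 3 (MUL(m, p)): p = 9
After step 4 (SQUARE(p)): p = 81
After step 5 (SWAP(m, p)): p = 0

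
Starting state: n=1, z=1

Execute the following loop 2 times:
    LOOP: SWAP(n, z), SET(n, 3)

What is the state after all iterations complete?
n=3, z=3

Iteration trace:
Start: n=1, z=1
After iteration 1: n=3, z=1
After iteration 2: n=3, z=3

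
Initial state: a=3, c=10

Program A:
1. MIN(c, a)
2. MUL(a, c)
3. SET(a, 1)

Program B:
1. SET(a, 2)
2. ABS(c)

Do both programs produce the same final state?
No

Program A final state: a=1, c=3
Program B final state: a=2, c=10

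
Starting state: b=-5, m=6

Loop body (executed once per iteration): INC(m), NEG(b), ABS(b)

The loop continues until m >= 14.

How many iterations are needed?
8

Tracing iterations:
Initial: b=-5, m=6
After iteration 1: b=5, m=7
After iteration 2: b=5, m=8
After iteration 3: b=5, m=9
After iteration 4: b=5, m=10
After iteration 5: b=5, m=11
After iteration 6: b=5, m=12
After iteration 7: b=5, m=13
After iteration 8: b=5, m=14
m >= 14 now holds, so the loop exits after 8 iterations.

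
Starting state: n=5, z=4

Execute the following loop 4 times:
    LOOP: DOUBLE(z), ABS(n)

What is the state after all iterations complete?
n=5, z=64

Iteration trace:
Start: n=5, z=4
After iteration 1: n=5, z=8
After iteration 2: n=5, z=16
After iteration 3: n=5, z=32
After iteration 4: n=5, z=64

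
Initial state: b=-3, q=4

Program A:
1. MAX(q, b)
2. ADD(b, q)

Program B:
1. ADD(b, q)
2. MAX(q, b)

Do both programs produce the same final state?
Yes

Program A final state: b=1, q=4
Program B final state: b=1, q=4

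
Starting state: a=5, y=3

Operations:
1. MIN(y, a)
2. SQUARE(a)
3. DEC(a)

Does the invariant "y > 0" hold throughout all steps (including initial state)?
Yes

The invariant holds at every step.

State at each step:
Initial: a=5, y=3
After step 1: a=5, y=3
After step 2: a=25, y=3
After step 3: a=24, y=3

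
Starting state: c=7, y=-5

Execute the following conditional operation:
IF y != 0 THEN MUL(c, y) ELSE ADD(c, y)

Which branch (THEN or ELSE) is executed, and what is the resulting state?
Branch: THEN, Final state: c=-35, y=-5

Evaluating condition: y != 0
y = -5
Condition is True, so THEN branch executes
After MUL(c, y): c=-35, y=-5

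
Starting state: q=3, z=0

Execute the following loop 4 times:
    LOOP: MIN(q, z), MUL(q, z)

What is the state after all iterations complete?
q=0, z=0

Iteration trace:
Start: q=3, z=0
After iteration 1: q=0, z=0
After iteration 2: q=0, z=0
After iteration 3: q=0, z=0
After iteration 4: q=0, z=0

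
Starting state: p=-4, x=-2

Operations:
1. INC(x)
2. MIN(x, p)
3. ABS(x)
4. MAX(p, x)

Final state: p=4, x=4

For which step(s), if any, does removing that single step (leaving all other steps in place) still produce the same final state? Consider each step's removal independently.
Step(s) 1

Testing removal of each single step:
Without step 1: final = p=4, x=4 (same)
Without step 2: final = p=1, x=1 (different)
Without step 3: final = p=-4, x=-4 (different)
Without step 4: final = p=-4, x=4 (different)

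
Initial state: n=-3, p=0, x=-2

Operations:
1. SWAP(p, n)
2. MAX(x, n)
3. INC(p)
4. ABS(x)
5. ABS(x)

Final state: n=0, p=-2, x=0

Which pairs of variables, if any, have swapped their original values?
(x, p)

Comparing initial and final values:
x: -2 → 0
n: -3 → 0
p: 0 → -2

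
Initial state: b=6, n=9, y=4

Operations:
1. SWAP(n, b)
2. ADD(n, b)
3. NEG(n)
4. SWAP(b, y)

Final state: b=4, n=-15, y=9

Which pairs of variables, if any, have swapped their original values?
None

Comparing initial and final values:
y: 4 → 9
b: 6 → 4
n: 9 → -15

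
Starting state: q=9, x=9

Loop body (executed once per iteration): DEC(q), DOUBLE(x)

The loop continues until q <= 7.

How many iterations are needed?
2

Tracing iterations:
Initial: q=9, x=9
After iteration 1: q=8, x=18
After iteration 2: q=7, x=36
q <= 7 now holds, so the loop exits after 2 iterations.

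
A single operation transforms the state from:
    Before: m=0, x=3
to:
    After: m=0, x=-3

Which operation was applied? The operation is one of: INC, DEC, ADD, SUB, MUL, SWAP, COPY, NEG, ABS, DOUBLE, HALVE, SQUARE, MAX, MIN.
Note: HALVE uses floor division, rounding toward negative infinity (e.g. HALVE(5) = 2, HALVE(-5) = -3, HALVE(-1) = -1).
NEG(x)

Analyzing the change:
Before: m=0, x=3
After: m=0, x=-3
Variable x changed from 3 to -3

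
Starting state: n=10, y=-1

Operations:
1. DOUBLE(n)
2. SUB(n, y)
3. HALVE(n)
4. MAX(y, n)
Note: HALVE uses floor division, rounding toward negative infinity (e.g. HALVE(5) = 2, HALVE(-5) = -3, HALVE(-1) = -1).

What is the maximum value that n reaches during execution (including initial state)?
21

Values of n at each step:
Initial: n = 10
After step 1: n = 20
After step 2: n = 21 ← maximum
After step 3: n = 10
After step 4: n = 10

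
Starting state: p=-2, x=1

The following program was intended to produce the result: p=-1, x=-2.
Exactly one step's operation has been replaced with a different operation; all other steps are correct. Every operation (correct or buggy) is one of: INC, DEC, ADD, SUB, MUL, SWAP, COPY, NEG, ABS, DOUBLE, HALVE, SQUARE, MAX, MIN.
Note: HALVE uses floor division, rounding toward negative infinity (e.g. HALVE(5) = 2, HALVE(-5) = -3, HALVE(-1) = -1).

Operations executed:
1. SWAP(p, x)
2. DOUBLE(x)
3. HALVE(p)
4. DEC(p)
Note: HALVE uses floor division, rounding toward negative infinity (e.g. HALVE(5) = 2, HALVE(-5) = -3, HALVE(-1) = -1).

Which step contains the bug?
Step 2

Trace with buggy code:
Initial: p=-2, x=1
After step 1: p=1, x=-2
After step 2: p=1, x=-4
After step 3: p=0, x=-4
After step 4: p=-1, x=-4
Actual final p=-1, x=-4 ≠ expected p=-1, x=-2.
Step 2 is the only position where a single-operation replacement can produce the expected result.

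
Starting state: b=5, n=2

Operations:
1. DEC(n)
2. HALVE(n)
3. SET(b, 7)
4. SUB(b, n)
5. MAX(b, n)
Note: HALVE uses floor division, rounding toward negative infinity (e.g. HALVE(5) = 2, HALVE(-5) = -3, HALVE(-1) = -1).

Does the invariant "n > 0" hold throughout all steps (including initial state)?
No, violated after step 2

The invariant is violated after step 2.

State at each step:
Initial: b=5, n=2
After step 1: b=5, n=1
After step 2: b=5, n=0
After step 3: b=7, n=0
After step 4: b=7, n=0
After step 5: b=7, n=0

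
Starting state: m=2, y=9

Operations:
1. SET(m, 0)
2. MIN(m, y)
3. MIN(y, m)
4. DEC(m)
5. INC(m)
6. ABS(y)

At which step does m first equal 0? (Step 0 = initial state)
Step 1

Tracing m:
Initial: m = 2
After step 1: m = 0 ← first occurrence
After step 2: m = 0
After step 3: m = 0
After step 4: m = -1
After step 5: m = 0
After step 6: m = 0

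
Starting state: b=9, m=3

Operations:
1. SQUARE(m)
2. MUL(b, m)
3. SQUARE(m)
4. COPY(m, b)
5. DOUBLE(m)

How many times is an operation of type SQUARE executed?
2

Counting SQUARE operations:
Step 1: SQUARE(m) ← SQUARE
Step 3: SQUARE(m) ← SQUARE
Total: 2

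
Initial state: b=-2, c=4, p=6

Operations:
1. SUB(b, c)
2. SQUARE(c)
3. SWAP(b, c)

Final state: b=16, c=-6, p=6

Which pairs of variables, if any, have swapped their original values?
None

Comparing initial and final values:
b: -2 → 16
c: 4 → -6
p: 6 → 6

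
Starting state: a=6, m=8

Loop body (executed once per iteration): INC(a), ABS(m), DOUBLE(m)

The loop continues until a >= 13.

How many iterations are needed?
7

Tracing iterations:
Initial: a=6, m=8
After iteration 1: a=7, m=16
After iteration 2: a=8, m=32
After iteration 3: a=9, m=64
After iteration 4: a=10, m=128
After iteration 5: a=11, m=256
After iteration 6: a=12, m=512
After iteration 7: a=13, m=1024
a >= 13 now holds, so the loop exits after 7 iterations.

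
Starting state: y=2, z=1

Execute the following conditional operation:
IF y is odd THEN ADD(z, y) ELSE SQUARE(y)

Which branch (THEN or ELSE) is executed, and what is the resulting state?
Branch: ELSE, Final state: y=4, z=1

Evaluating condition: y is odd
Condition is False, so ELSE branch executes
After SQUARE(y): y=4, z=1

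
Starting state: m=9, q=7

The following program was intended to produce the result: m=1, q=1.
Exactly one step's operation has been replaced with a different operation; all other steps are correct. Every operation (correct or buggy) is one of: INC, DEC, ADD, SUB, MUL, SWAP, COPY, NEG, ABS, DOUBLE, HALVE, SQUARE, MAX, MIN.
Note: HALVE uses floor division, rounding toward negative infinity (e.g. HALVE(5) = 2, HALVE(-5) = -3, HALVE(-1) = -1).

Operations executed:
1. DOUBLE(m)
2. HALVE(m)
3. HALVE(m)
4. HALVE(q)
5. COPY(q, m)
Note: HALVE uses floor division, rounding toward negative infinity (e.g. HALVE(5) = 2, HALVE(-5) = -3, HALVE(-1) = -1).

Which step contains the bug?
Step 1

Trace with buggy code:
Initial: m=9, q=7
After step 1: m=18, q=7
After step 2: m=9, q=7
After step 3: m=4, q=7
After step 4: m=4, q=3
After step 5: m=4, q=4
Actual final m=4, q=4 ≠ expected m=1, q=1.
Step 1 is the only position where a single-operation replacement can produce the expected result.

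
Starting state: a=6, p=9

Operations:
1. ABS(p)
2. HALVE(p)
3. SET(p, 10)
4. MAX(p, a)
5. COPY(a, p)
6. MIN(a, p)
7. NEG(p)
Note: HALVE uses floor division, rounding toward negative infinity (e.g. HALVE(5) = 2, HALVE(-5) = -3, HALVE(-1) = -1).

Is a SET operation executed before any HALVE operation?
No

First SET: step 3
First HALVE: step 2
Since 3 > 2, HALVE comes first.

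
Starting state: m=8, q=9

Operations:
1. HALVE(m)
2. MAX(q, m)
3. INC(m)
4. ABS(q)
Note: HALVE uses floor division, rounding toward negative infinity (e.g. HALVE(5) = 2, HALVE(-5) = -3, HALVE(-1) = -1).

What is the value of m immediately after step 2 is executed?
m = 4

Tracing m through execution:
Initial: m = 8
After step 1 (HALVE(m)): m = 4
After step 2 (MAX(q, m)): m = 4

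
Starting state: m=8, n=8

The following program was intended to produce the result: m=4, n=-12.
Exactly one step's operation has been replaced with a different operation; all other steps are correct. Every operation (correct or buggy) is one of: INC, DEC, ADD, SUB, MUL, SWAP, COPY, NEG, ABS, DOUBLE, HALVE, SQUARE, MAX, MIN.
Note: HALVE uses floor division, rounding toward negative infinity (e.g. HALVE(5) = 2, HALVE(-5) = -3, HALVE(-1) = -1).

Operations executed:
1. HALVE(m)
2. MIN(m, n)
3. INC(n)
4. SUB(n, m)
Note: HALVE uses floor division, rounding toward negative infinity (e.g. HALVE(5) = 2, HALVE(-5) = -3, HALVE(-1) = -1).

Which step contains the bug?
Step 3

Trace with buggy code:
Initial: m=8, n=8
After step 1: m=4, n=8
After step 2: m=4, n=8
After step 3: m=4, n=9
After step 4: m=4, n=5
Actual final m=4, n=5 ≠ expected m=4, n=-12.
Step 3 is the only position where a single-operation replacement can produce the expected result.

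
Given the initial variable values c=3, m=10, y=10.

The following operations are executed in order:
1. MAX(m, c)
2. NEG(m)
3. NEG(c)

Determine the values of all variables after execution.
{c: -3, m: -10, y: 10}

Step-by-step execution:
Initial: c=3, m=10, y=10
After step 1 (MAX(m, c)): c=3, m=10, y=10
After step 2 (NEG(m)): c=3, m=-10, y=10
After step 3 (NEG(c)): c=-3, m=-10, y=10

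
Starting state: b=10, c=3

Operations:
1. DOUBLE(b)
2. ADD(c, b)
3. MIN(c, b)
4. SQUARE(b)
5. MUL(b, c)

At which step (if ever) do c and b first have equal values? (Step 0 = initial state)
Step 3

c and b first become equal after step 3.

Comparing values at each step:
Initial: c=3, b=10
After step 1: c=3, b=20
After step 2: c=23, b=20
After step 3: c=20, b=20 ← equal!
After step 4: c=20, b=400
After step 5: c=20, b=8000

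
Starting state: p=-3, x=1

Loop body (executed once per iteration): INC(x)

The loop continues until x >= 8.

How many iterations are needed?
7

Tracing iterations:
Initial: p=-3, x=1
After iteration 1: p=-3, x=2
After iteration 2: p=-3, x=3
After iteration 3: p=-3, x=4
After iteration 4: p=-3, x=5
After iteration 5: p=-3, x=6
After iteration 6: p=-3, x=7
After iteration 7: p=-3, x=8
x >= 8 now holds, so the loop exits after 7 iterations.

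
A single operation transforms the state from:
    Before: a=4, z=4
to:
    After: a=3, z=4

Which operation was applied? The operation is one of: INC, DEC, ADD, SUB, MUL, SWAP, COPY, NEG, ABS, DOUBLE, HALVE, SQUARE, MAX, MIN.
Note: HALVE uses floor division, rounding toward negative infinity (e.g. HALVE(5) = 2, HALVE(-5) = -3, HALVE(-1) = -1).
DEC(a)

Analyzing the change:
Before: a=4, z=4
After: a=3, z=4
Variable a changed from 4 to 3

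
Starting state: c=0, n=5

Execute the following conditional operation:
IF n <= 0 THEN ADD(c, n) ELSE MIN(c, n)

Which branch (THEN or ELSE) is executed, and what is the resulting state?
Branch: ELSE, Final state: c=0, n=5

Evaluating condition: n <= 0
n = 5
Condition is False, so ELSE branch executes
After MIN(c, n): c=0, n=5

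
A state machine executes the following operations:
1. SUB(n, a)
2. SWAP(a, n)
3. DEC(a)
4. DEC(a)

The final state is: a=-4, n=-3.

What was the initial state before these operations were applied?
a=-3, n=-5

Working backwards:
Final state: a=-4, n=-3
Before step 4 (DEC(a)): a=-3, n=-3
Before step 3 (DEC(a)): a=-2, n=-3
Before step 2 (SWAP(a, n)): a=-3, n=-2
Before step 1 (SUB(n, a)): a=-3, n=-5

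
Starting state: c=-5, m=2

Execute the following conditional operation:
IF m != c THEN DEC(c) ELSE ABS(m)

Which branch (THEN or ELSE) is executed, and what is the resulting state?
Branch: THEN, Final state: c=-6, m=2

Evaluating condition: m != c
m = 2, c = -5
Condition is True, so THEN branch executes
After DEC(c): c=-6, m=2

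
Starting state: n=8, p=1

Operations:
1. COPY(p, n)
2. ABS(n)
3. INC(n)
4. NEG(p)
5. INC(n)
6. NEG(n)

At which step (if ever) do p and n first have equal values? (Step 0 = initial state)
Step 1

p and n first become equal after step 1.

Comparing values at each step:
Initial: p=1, n=8
After step 1: p=8, n=8 ← equal!
After step 2: p=8, n=8 ← equal!
After step 3: p=8, n=9
After step 4: p=-8, n=9
After step 5: p=-8, n=10
After step 6: p=-8, n=-10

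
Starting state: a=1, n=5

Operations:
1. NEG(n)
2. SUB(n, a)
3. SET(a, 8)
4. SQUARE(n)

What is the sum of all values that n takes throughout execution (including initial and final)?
24

Values of n at each step:
Initial: n = 5
After step 1: n = -5
After step 2: n = -6
After step 3: n = -6
After step 4: n = 36
Sum = 5 + -5 + -6 + -6 + 36 = 24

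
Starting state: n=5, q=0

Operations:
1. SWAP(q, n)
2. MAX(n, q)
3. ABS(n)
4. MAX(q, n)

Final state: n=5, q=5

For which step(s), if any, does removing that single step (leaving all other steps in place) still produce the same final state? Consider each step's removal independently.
Step(s) 1, 3, 4

Testing removal of each single step:
Without step 1: final = n=5, q=5 (same)
Without step 2: final = n=0, q=5 (different)
Without step 3: final = n=5, q=5 (same)
Without step 4: final = n=5, q=5 (same)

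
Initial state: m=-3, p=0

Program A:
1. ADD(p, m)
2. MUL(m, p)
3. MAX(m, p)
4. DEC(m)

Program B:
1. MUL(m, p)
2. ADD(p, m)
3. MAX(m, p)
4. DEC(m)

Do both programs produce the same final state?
No

Program A final state: m=8, p=-3
Program B final state: m=-1, p=0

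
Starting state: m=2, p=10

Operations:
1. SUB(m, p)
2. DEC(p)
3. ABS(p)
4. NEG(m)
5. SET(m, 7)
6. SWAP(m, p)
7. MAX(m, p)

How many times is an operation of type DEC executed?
1

Counting DEC operations:
Step 2: DEC(p) ← DEC
Total: 1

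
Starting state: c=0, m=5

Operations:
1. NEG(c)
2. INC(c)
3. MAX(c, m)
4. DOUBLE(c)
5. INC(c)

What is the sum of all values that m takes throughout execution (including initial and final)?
30

Values of m at each step:
Initial: m = 5
After step 1: m = 5
After step 2: m = 5
After step 3: m = 5
After step 4: m = 5
After step 5: m = 5
Sum = 5 + 5 + 5 + 5 + 5 + 5 = 30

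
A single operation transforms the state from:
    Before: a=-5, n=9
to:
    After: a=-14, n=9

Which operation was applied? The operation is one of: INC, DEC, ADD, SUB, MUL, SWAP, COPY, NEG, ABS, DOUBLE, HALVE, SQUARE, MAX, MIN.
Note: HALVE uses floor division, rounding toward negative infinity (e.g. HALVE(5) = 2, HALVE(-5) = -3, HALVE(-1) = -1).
SUB(a, n)

Analyzing the change:
Before: a=-5, n=9
After: a=-14, n=9
Variable a changed from -5 to -14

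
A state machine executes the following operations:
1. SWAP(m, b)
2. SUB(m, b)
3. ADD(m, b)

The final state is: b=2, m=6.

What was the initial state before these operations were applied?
b=6, m=2

Working backwards:
Final state: b=2, m=6
Before step 3 (ADD(m, b)): b=2, m=4
Before step 2 (SUB(m, b)): b=2, m=6
Before step 1 (SWAP(m, b)): b=6, m=2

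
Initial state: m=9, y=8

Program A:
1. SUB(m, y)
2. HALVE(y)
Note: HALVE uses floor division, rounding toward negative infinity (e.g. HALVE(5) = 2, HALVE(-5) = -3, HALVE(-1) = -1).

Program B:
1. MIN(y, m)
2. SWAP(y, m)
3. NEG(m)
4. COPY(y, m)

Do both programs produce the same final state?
No

Program A final state: m=1, y=4
Program B final state: m=-8, y=-8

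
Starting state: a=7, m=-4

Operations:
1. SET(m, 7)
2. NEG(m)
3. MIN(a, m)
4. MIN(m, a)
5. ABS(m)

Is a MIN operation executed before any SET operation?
No

First MIN: step 3
First SET: step 1
Since 3 > 1, SET comes first.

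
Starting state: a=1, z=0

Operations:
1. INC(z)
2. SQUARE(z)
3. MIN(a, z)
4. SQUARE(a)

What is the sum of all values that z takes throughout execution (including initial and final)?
4

Values of z at each step:
Initial: z = 0
After step 1: z = 1
After step 2: z = 1
After step 3: z = 1
After step 4: z = 1
Sum = 0 + 1 + 1 + 1 + 1 = 4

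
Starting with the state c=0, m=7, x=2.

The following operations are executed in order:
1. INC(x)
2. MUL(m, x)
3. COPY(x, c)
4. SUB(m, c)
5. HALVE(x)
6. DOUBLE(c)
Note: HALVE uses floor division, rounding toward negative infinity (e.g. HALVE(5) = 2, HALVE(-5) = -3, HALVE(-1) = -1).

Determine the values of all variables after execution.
{c: 0, m: 21, x: 0}

Step-by-step execution:
Initial: c=0, m=7, x=2
After step 1 (INC(x)): c=0, m=7, x=3
After step 2 (MUL(m, x)): c=0, m=21, x=3
After step 3 (COPY(x, c)): c=0, m=21, x=0
After step 4 (SUB(m, c)): c=0, m=21, x=0
After step 5 (HALVE(x)): c=0, m=21, x=0
After step 6 (DOUBLE(c)): c=0, m=21, x=0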